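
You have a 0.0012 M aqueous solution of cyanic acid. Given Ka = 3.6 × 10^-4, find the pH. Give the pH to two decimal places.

pH = 3.30

HOCN ⇌ OCN- + H+
Ka = [H+]²/(0.0012 − [H+]) = 3.6 × 10^-4
The 5% rule fails; solving [H+]² + Ka·[H+] − Ka·C₀ = 0 exactly:
[H+] = [−0.00036 + √(0.00036² + 1.73e-06)]/2 = 5.01 × 10^-4 M
pH = −log[H+] = −log(5.01 × 10^-4) = 3.30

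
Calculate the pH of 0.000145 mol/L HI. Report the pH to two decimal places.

pH = 3.84

HI is a strong acid and dissociates completely, so [H+] = 0.000145 M.
pH = -log(0.000145) = 3.84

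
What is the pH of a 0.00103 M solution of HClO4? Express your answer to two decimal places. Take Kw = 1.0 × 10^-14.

pH = 2.99

HClO4 is a strong acid and dissociates completely, so [H+] = 0.00103 M.
pH = -log(0.00103) = 2.99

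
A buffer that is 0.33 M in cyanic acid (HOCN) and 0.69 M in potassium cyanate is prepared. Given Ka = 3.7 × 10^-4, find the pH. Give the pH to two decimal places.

pKa = −log(3.7 × 10^-4) = 3.432
Using pH = pKa + log([base]/[acid]) with [base]/[acid] = 0.69/0.33:
pH = 3.432 + (+0.320) = 3.75

pH = 3.75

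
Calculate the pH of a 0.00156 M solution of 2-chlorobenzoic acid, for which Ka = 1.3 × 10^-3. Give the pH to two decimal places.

pH = 3.04

ClC6H4COOH ⇌ ClC6H4COO- + H+
From the ICE table, Ka = [H+]²/(0.00156 − [H+]) = 1.3 × 10^-3.
[H+] is not negligible relative to C₀; solve [H+]² + 0.0013·[H+] − 2.03e-06 = 0.
[H+] = [−0.0013 + √(0.0013² + 8.11e-06)]/2 = 9.15 × 10^-4 M
pH = −log[H+] = −log(9.15 × 10^-4) = 3.04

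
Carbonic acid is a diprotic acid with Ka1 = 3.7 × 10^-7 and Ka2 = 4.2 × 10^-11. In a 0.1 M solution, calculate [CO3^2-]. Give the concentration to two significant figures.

4.2 × 10^-11 M

First ionization gives [H+] ≈ [HCO3-] = 1.92 × 10^-4 M.
Second step: Ka2 = [H+][CO3^2-]/[HCO3-] ≈ [CO3^2-] (since [H+] ≈ [HCO3-]).
So [CO3^2-] ≈ Ka2.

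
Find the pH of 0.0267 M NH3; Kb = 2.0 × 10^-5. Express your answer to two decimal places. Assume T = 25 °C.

NH3 + H2O ⇌ NH4+ + OH-
Kb = [OH-]²/(0.0267 − [OH-]) = 2.0 × 10^-5
Neglecting [OH-] in the denominator: [OH-] = √(2.0 × 10^-5 × 0.0267) = 7.31 × 10^-4 M
pOH = 3.14, so pH = 14.00 − pOH = 10.86

pH = 10.86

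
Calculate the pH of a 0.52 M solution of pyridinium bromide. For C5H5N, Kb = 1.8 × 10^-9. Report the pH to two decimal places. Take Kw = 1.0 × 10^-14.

pH = 2.77

C5H5NH+ is the conjugate acid of the weak base C5H5N.
Ka = Kw/Kb = 1.0×10^-14 / 1.8 × 10^-9 = 5.56 × 10^-6
Ka = x²/(0.52 − x) = 5.56 × 10^-6
Neglecting x in the denominator: x = √(5.56 × 10^-6 × 0.52) = 1.70 × 10^-3 M
pH = −log(1.70 × 10^-3) = 2.77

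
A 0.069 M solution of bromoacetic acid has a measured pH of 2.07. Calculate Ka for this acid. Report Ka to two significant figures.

Ka = 1.2 × 10^-3

[H+] = 10^(-2.07) = 8.51 × 10^-3 M
At equilibrium [HA] = 0.069 − 8.51 × 10^-3 = 6.05 × 10^-2 M
Ka = [H+][A-]/[HA] = (8.51 × 10^-3)² / 6.05 × 10^-2 = 1.2 × 10^-3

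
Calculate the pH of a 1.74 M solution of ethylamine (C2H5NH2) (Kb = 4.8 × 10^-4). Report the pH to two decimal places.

pH = 12.46

C2H5NH2 + H2O ⇌ C2H5NH3+ + OH-
From the ICE table, Kb = [OH-]²/(1.74 − [OH-]) = 4.8 × 10^-4.
Since Kb ≪ C₀, [OH-] ≈ √(Kb·C₀) = 2.89 × 10^-2 M.
pOH = −log(2.89 × 10^-2) = 1.54; pH = 14.00 − 1.54 = 12.46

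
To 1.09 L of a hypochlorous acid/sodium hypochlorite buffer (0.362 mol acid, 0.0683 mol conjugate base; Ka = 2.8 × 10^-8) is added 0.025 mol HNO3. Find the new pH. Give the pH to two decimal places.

pH = 6.60

After neutralization: n(HOCl) = 0.387 mol, n(OCl-) = 0.0433 mol.
pKa = −log(2.8 × 10^-8) = 7.553
Henderson–Hasselbalch with mole ratio 0.0433/0.387: pH = 7.553 + (-0.951)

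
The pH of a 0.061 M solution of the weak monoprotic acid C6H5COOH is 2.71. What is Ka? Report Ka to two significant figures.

[H+] = 10^(-2.71) = 1.95 × 10^-3 M
At equilibrium [HA] = 0.061 − 1.95 × 10^-3 = 5.90 × 10^-2 M
Ka = [H+][A-]/[HA] = (1.95 × 10^-3)² / 5.90 × 10^-2 = 6.4 × 10^-5

Ka = 6.4 × 10^-5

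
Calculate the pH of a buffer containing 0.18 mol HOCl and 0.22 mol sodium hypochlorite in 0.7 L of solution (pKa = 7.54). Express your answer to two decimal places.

pH = 7.63

pH = pKa + log([A⁻]/[HA]) = 7.54 + log(0.22/0.18)
pH = 7.54 + (+0.087) = 7.63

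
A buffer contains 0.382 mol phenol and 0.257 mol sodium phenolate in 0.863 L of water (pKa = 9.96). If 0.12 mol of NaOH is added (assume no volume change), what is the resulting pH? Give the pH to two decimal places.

OH- converts C6H5OH to C6H5O-: C6H5OH → 0.262 mol, C6H5O- → 0.377 mol.
Henderson–Hasselbalch with mole ratio 0.377/0.262: pH = 9.96 + (+0.158)

pH = 10.12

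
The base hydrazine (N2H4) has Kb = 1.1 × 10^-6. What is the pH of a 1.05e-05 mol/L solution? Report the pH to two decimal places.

pH = 8.46

N2H4 + H2O ⇌ N2H5+ + OH-
Let x = [OH-] at equilibrium. Kb = x²/(1.05e-05 − x).
Here C₀/Kb ≈ 9.55, so the small-x approximation fails. Use the quadratic:
x = (−Kb + √(Kb² + 4·Kb·C₀))/2 = 2.89 × 10^-6 M
pOH = 5.54, so pH = 14.00 − pOH = 8.46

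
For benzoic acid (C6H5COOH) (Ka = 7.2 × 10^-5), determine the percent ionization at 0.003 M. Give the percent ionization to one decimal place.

14.3%

C6H5COOH ⇌ C6H5COO- + H+; let x = [H+] at equilibrium.
Ka = x²/(C₀ − x); solving the quadratic gives x = 4.30 × 10^-4 M.
Fraction ionized = 4.30 × 10^-4 / 0.003 = 0.1433 → 14.3%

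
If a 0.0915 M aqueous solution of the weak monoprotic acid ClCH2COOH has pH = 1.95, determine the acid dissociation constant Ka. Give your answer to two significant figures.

Ka = 1.6 × 10^-3

[H+] = 10^(-1.95) = 1.12 × 10^-2 M
At equilibrium [HA] = 0.0915 − 1.12 × 10^-2 = 8.03 × 10^-2 M
Ka = [H+][A-]/[HA] = (1.12 × 10^-2)² / 8.03 × 10^-2 = 1.6 × 10^-3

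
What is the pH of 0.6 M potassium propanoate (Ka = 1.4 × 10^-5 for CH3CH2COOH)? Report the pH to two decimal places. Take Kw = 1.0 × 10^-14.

CH3CH2COO- is the conjugate base of the weak acid CH3CH2COOH.
Kb = Kw/Ka = 1.0×10^-14 / 1.4 × 10^-5 = 7.14 × 10^-10
From the ICE table, Kb = x²/(0.6 − x) = 7.14 × 10^-10.
Neglecting x in the denominator: x = √(7.14 × 10^-10 × 0.6) = 2.07 × 10^-5 M
(x/C₀ = 0.0034% < 5%, so the approximation holds.)
pOH = −log(2.07 × 10^-5) = 4.68; pH = 14.00 − 4.68 = 9.32

pH = 9.32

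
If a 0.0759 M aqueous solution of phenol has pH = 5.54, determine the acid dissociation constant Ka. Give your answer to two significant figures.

Ka = 1.1 × 10^-10

[H+] = 10^(-5.54) = 2.88 × 10^-6 M
At equilibrium [HA] = 0.0759 − 2.88 × 10^-6 = 7.59 × 10^-2 M
Ka = [H+][A-]/[HA] = (2.88 × 10^-6)² / 7.59 × 10^-2 = 1.1 × 10^-10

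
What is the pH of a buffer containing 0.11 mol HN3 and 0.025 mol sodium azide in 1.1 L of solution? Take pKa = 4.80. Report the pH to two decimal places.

pH = 4.16

Henderson–Hasselbalch: pH = pKa + log([N3-]/[HN3]) = 4.80 + log(0.025/0.11)
pH = 4.80 + (-0.643) = 4.16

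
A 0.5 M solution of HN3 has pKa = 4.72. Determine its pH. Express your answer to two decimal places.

HN3 ⇌ N3- + H+
Ka = 10^(−4.72) = 1.91 × 10^-5
Ka = x²/(0.5 − x) = 1.91 × 10^-5
Since Ka ≪ C₀, x ≈ √(Ka·C₀) = 3.09 × 10^-3 M.
pH = −log(3.09 × 10^-3) = 2.51

pH = 2.51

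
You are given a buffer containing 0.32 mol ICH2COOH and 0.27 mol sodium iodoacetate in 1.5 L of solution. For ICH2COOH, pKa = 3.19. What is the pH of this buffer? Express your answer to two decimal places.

pH = 3.12

Henderson–Hasselbalch: pH = pKa + log([ICH2COO-]/[ICH2COOH]) = 3.19 + log(0.27/0.32)
pH = 3.19 + (-0.074) = 3.12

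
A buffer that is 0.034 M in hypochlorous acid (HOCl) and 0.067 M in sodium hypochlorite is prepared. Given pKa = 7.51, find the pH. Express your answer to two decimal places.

Using pH = pKa + log([base]/[acid]) with [base]/[acid] = 0.067/0.034:
pH = 7.51 + (+0.295) = 7.80

pH = 7.80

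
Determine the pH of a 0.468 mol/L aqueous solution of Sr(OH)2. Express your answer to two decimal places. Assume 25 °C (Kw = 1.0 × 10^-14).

Sr(OH)2 is a strong base (each formula unit releases 2 OH-); [OH-] = 0.936 M.
pOH = -log(0.936) = 0.03
pH = 14.00 - 0.03 = 13.97

pH = 13.97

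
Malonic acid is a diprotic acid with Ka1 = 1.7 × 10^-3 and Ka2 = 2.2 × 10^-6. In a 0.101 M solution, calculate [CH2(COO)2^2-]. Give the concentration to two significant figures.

2.2 × 10^-6 M

First ionization gives [H+] ≈ [CH2(COOH)COO-] = 1.23 × 10^-2 M.
Second step: Ka2 = [H+][CH2(COO)2^2-]/[CH2(COOH)COO-] ≈ [CH2(COO)2^2-] (since [H+] ≈ [CH2(COOH)COO-]).
So [CH2(COO)2^2-] ≈ Ka2.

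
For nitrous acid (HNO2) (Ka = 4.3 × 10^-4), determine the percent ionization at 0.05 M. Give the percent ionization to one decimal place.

HNO2 ⇌ NO2- + H+; let x = [H+] at equilibrium.
Solve x² + 0.00043x − 2.15e-05 = 0 → x = 4.43 × 10^-3 M
% ionization = x/C₀ × 100% = 4.43 × 10^-3/0.05 × 100% = 8.9%

8.9%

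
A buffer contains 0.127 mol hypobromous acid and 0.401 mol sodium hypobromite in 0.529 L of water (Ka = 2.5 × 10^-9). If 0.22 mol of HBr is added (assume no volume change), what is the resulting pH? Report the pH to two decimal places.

After neutralization: n(HOBr) = 0.347 mol, n(OBr-) = 0.181 mol.
pKa = −log(2.5 × 10^-9) = 8.602
Henderson–Hasselbalch with mole ratio 0.181/0.347: pH = 8.602 + (-0.283)

pH = 8.32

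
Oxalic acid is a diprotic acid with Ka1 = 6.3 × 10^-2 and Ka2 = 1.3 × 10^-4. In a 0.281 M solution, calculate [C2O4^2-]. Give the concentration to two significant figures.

First ionization gives [H+] ≈ [HC2O4-] = 1.05 × 10^-1 M.
Second step: Ka2 = [H+][C2O4^2-]/[HC2O4-] ≈ [C2O4^2-] (since [H+] ≈ [HC2O4-]).
So [C2O4^2-] ≈ Ka2.

1.3 × 10^-4 M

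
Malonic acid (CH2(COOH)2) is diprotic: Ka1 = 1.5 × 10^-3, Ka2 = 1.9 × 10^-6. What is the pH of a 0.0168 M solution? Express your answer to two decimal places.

Since Ka1 ≫ Ka2, the first ionization dominates [H+].
Ka1 = x²/(0.0168 − x) = 1.5 × 10^-3
Solving the quadratic: x = (−Ka1 + √(Ka1² + 4·Ka1·C₀))/2 = 4.33 × 10^-3 M
pH = −log(4.33 × 10^-3) = 2.36

pH = 2.36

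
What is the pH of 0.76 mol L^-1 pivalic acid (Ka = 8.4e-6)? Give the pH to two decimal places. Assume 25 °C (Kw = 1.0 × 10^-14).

pH = 2.60

(CH3)3CCOOH ⇌ (CH3)3CCOO- + H+
Ka = x²/(0.76 − x) = 8.4 × 10^-6
Since Ka ≪ C₀, x ≈ √(Ka·C₀) = 2.53 × 10^-3 M.
(x/C₀ = 0.33% < 5%, so the approximation holds.)
pH = −log[H+] = −log(2.53 × 10^-3) = 2.60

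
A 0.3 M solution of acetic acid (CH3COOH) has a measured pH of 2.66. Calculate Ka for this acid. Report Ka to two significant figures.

Ka = 1.6 × 10^-5

[H+] = 10^(-2.66) = 2.19 × 10^-3 M
At equilibrium [HA] = 0.3 − 2.19 × 10^-3 = 2.98 × 10^-1 M
Ka = [H+][A-]/[HA] = (2.19 × 10^-3)² / 2.98 × 10^-1 = 1.6 × 10^-5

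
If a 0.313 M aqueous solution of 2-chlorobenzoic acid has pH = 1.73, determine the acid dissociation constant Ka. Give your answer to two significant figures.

[H+] = 10^(-1.73) = 1.86 × 10^-2 M
At equilibrium [HA] = 0.313 − 1.86 × 10^-2 = 2.94 × 10^-1 M
Ka = [H+][A-]/[HA] = (1.86 × 10^-2)² / 2.94 × 10^-1 = 1.2 × 10^-3

Ka = 1.2 × 10^-3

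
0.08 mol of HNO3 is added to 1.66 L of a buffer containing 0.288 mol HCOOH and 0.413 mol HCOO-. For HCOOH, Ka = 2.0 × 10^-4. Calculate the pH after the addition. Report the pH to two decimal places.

pH = 3.66

Added H+ converts HCOO- to HCOOH: HCOOH → 0.368 mol, HCOO- → 0.333 mol.
pKa = −log(2.0 × 10^-4) = 3.699
pH = pKa + log(n_HCOO-/n_HCOOH) = 3.699 + log(0.333/0.368) = 3.699 + (-0.043)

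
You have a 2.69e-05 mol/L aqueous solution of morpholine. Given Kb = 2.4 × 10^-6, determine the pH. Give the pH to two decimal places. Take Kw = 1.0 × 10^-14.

pH = 8.84

C4H8ONH + H2O ⇌ C4H8ONH2+ + OH-
From the ICE table, Kb = x²/(2.69e-05 − x) = 2.4 × 10^-6.
x is not negligible relative to C₀; solve x² + 2.4e-06·x − 6.46e-11 = 0.
x = [−2.4e-06 + √(2.4e-06² + 2.58e-10)]/2 = 6.92 × 10^-6 M
pOH = 5.16, so pH = 14.00 − pOH = 8.84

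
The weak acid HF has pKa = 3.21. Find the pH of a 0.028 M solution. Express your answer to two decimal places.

HF ⇌ F- + H+
Ka = 10^(−3.21) = 6.17 × 10^-4
Let x = [H+] at equilibrium. Ka = x²/(0.028 − x).
Here C₀/Ka ≈ 45.4, so the small-x approximation fails. Use the quadratic:
x = (−Ka + √(Ka² + 4·Ka·C₀))/2 = 3.86 × 10^-3 M
pH = −log[H+] = −log(3.86 × 10^-3) = 2.41

pH = 2.41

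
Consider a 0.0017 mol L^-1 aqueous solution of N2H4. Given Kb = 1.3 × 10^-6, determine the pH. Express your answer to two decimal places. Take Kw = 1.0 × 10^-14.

pH = 9.67

N2H4 + H2O ⇌ N2H5+ + OH-
From the ICE table, Kb = x²/(0.0017 − x) = 1.3 × 10^-6.
Assume x ≪ 0.0017: x ≈ √(1.3 × 10^-6 × 0.0017) = 4.70 × 10^-5 M
pOH = 4.33, so pH = 14.00 − pOH = 9.67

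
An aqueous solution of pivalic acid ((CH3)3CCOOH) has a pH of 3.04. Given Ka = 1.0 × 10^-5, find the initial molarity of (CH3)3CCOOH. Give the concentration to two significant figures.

[H+] = 10^(-3.04) = 9.12 × 10^-4 M = x
Ka = x²/(C₀ − x) ⇒ C₀ = x + x²/Ka
C₀ = 9.12 × 10^-4 + (9.12 × 10^-4)²/(1.0 × 10^-5) = 8.41 × 10^-2 M

C₀ = 8.4 × 10^-2 M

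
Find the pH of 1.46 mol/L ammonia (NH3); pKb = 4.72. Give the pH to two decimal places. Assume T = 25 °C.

pH = 11.72

NH3 + H2O ⇌ NH4+ + OH-
Kb = 10^(−4.72) = 1.91 × 10^-5
From the ICE table, Kb = [OH-]²/(1.46 − [OH-]) = 1.91 × 10^-5.
Since Kb ≪ C₀, [OH-] ≈ √(Kb·C₀) = 5.28 × 10^-3 M.
([OH-]/C₀ = 0.36% < 5%, so the approximation holds.)
pOH = −log(5.28 × 10^-3) = 2.28; pH = 14.00 − 2.28 = 11.72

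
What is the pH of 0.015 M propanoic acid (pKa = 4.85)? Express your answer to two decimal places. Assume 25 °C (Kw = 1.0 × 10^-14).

CH3CH2COOH ⇌ CH3CH2COO- + H+
Ka = 10^(−4.85) = 1.41 × 10^-5
Ka = [H+]²/(0.015 − [H+]) = 1.41 × 10^-5
Since Ka ≪ C₀, [H+] ≈ √(Ka·C₀) = 4.60 × 10^-4 M.
([H+]/C₀ = 3.1% < 5%, so the approximation holds.)
pH = −log(4.60 × 10^-4) = 3.34

pH = 3.34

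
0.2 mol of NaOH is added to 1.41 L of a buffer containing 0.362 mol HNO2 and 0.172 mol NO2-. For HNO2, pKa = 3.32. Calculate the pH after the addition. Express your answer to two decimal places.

pH = 3.68

OH- converts HNO2 to NO2-: HNO2 → 0.162 mol, NO2- → 0.372 mol.
pH = pKa + log([A⁻]/[HA]) = 3.32 + log(0.372/0.162) = 3.32 +0.361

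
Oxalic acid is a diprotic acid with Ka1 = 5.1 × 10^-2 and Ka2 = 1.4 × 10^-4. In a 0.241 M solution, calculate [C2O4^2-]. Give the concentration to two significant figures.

1.4 × 10^-4 M

First ionization gives [H+] ≈ [HC2O4-] = 8.83 × 10^-2 M.
Second step: Ka2 = [H+][C2O4^2-]/[HC2O4-] ≈ [C2O4^2-] (since [H+] ≈ [HC2O4-]).
So [C2O4^2-] ≈ Ka2.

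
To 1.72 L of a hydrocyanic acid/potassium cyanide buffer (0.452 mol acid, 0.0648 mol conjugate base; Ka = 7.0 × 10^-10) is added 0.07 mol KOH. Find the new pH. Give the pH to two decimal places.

pH = 8.70

OH- converts HCN to CN-: HCN → 0.382 mol, CN- → 0.135 mol.
pKa = −log(7.0 × 10^-10) = 9.155
pH = pKa + log([A⁻]/[HA]) = 9.155 + log(0.135/0.382) = 9.155 -0.452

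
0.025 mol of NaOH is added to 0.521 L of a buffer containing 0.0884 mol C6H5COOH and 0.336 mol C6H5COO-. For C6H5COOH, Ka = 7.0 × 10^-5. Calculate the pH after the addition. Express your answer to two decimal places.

OH- converts C6H5COOH to C6H5COO-: C6H5COOH → 0.0634 mol, C6H5COO- → 0.361 mol.
pKa = −log(7.0 × 10^-5) = 4.155
Henderson–Hasselbalch with mole ratio 0.361/0.0634: pH = 4.155 + (+0.755)

pH = 4.91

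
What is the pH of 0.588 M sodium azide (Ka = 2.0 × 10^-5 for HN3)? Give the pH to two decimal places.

N3- is the conjugate base of the weak acid HN3.
Kb = Kw/Ka = 1.0×10^-14 / 2.0 × 10^-5 = 5.00 × 10^-10
From the ICE table, Kb = x²/(0.588 − x) = 5.00 × 10^-10.
Assume x ≪ 0.588: x ≈ √(5.00 × 10^-10 × 0.588) = 1.71 × 10^-5 M
(x/C₀ = 0.0029% < 5%, so the approximation holds.)
pOH = −log(1.71 × 10^-5) = 4.77; pH = 14.00 − 4.77 = 9.23

pH = 9.23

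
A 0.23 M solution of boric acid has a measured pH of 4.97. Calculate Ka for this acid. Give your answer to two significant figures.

[H+] = 10^(-4.97) = 1.07 × 10^-5 M
At equilibrium [HA] = 0.23 − 1.07 × 10^-5 = 2.30 × 10^-1 M
Ka = [H+][A-]/[HA] = (1.07 × 10^-5)² / 2.30 × 10^-1 = 5.0 × 10^-10

Ka = 5.0 × 10^-10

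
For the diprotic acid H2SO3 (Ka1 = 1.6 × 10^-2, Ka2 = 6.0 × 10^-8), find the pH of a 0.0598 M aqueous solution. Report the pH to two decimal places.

Ka1 ≫ Ka2, so treat the first dissociation as the only significant source of H+.
Ka1 = x²/(0.0598 − x) = 1.6 × 10^-2
Solving the quadratic: x = (−Ka1 + √(Ka1² + 4·Ka1·C₀))/2 = 2.39 × 10^-2 M
pH = −log(2.39 × 10^-2) = 1.62

pH = 1.62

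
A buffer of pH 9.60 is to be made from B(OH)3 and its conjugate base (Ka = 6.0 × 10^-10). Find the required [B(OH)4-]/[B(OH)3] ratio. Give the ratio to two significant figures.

ratio = 2.4

pKa = -log(6.0 × 10^-10) = 9.222
pH = pKa + log(r) ⇒ log(r) = 9.60 − 9.222 = +0.378
r = [B(OH)4-]/[B(OH)3] = 10^(+0.378) = 2.39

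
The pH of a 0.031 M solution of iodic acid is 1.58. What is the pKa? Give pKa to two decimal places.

[H+] = 10^(-1.58) = 2.63 × 10^-2 M
At equilibrium [HA] = 0.031 − 2.63 × 10^-2 = 4.70 × 10^-3 M
Ka = [H+][A-]/[HA] = (2.63 × 10^-2)² / 4.70 × 10^-3 = 1.47 × 10^-1
pKa = -log(1.47 × 10^-1) = 0.83

pKa = 0.83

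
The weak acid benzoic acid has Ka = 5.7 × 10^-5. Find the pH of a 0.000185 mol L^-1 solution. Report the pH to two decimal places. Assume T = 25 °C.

C6H5COOH ⇌ C6H5COO- + H+
Ka = [H+]²/(0.000185 − [H+]) = 5.7 × 10^-5
Here C₀/Ka ≈ 3.25, so the small-[H+] approximation fails. Use the quadratic:
[H+] = [−5.7e-05 + √(5.7e-05² + 4.22e-08)]/2 = 7.81 × 10^-5 M
pH = −log(7.81 × 10^-5) = 4.11

pH = 4.11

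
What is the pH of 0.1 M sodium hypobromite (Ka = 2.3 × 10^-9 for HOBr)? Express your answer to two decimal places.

pH = 10.82

OBr- is the conjugate base of the weak acid HOBr.
Kb = Kw/Ka = 1.0×10^-14 / 2.3 × 10^-9 = 4.35 × 10^-6
Kb = x²/(0.1 − x) = 4.35 × 10^-6
Assume x ≪ 0.1: x ≈ √(4.35 × 10^-6 × 0.1) = 6.60 × 10^-4 M
Check: 0.66% ionized — well under 5%, approximation valid.
pOH = 3.18, so pH = 14.00 − pOH = 10.82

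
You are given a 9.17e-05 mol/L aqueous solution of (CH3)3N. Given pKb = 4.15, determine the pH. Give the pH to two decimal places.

(CH3)3N + H2O ⇌ (CH3)3NH+ + OH-
Kb = 10^(−4.15) = 7.08 × 10^-5
From the ICE table, Kb = [OH-]²/(9.17e-05 − [OH-]) = 7.08 × 10^-5.
[OH-] is not negligible relative to C₀; solve [OH-]² + 7.08e-05·[OH-] − 6.49e-09 = 0.
[OH-] = [−7.08e-05 + √(7.08e-05² + 2.6e-08)]/2 = 5.26 × 10^-5 M
pOH = 4.28, so pH = 14.00 − pOH = 9.72

pH = 9.72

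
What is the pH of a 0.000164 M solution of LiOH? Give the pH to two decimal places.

pH = 10.21

LiOH is a strong base; [OH-] = 0.000164 M.
pOH = -log(0.000164) = 3.79
pH = 14.00 - 3.79 = 10.21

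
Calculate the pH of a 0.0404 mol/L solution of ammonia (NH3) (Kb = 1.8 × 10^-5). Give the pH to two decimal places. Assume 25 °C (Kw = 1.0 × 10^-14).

pH = 10.93

NH3 + H2O ⇌ NH4+ + OH-
From the ICE table, Kb = x²/(0.0404 − x) = 1.8 × 10^-5.
Assume x ≪ 0.0404: x ≈ √(1.8 × 10^-5 × 0.0404) = 8.53 × 10^-4 M
Check: 2.1% ionized — well under 5%, approximation valid.
pOH = 3.07, so pH = 14.00 − pOH = 10.93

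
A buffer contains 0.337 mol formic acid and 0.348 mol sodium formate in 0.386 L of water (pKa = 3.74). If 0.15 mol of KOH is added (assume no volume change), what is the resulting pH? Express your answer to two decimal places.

pH = 4.17

OH- converts HCOOH to HCOO-: HCOOH → 0.187 mol, HCOO- → 0.498 mol.
pH = pKa + log([A⁻]/[HA]) = 3.74 + log(0.498/0.187) = 3.74 +0.425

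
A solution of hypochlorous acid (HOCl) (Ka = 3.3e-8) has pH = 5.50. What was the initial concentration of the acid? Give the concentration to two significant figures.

[H+] = 10^(-5.50) = 3.16 × 10^-6 M = x
Ka = x²/(C₀ − x) ⇒ C₀ = x + x²/Ka
C₀ = 3.16 × 10^-6 + (3.16 × 10^-6)²/(3.3 × 10^-8) = 3.06 × 10^-4 M

C₀ = 3.1 × 10^-4 M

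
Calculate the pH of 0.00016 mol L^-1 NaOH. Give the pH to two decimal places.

pH = 10.20

NaOH is a strong base; [OH-] = 0.00016 M.
pOH = -log(0.00016) = 3.80
pH = 14.00 - 3.80 = 10.20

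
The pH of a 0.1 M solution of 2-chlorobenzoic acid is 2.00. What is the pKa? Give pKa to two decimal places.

pKa = 2.95

[H+] = 10^(-2.00) = 1.00 × 10^-2 M
At equilibrium [HA] = 0.1 − 1.00 × 10^-2 = 9.00 × 10^-2 M
Ka = [H+][A-]/[HA] = (1.00 × 10^-2)² / 9.00 × 10^-2 = 1.11 × 10^-3
pKa = -log(1.11 × 10^-3) = 2.95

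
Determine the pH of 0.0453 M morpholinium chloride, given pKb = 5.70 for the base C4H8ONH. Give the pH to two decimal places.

C4H8ONH2+ is the conjugate acid of the weak base C4H8ONH.
Kb = 10^(−5.70) = 2.00 × 10^-6
Ka = Kw/Kb = 1.0×10^-14 / 2.00 × 10^-6 = 5.00 × 10^-9
From the ICE table, Ka = [H+]²/(0.0453 − [H+]) = 5.00 × 10^-9.
Neglecting [H+] in the denominator: [H+] = √(5.00 × 10^-9 × 0.0453) = 1.50 × 10^-5 M
Check: 0.033% ionized — well under 5%, approximation valid.
pH = −log(1.50 × 10^-5) = 4.82

pH = 4.82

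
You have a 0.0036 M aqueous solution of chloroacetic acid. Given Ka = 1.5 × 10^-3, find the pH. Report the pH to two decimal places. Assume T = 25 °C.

ClCH2COOH ⇌ ClCH2COO- + H+
Let x = [H+] at equilibrium. Ka = x²/(0.0036 − x).
The 5% rule fails; solving x² + Ka·x − Ka·C₀ = 0 exactly:
x = (−Ka + √(Ka² + 4·Ka·C₀))/2 = 1.69 × 10^-3 M
pH = −log(1.69 × 10^-3) = 2.77

pH = 2.77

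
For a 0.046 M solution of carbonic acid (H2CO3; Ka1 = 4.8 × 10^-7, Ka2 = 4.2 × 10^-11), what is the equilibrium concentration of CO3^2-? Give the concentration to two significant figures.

4.2 × 10^-11 M

First ionization gives [H+] ≈ [HCO3-] = 1.49 × 10^-4 M.
Second step: Ka2 = [H+][CO3^2-]/[HCO3-] ≈ [CO3^2-] (since [H+] ≈ [HCO3-]).
So [CO3^2-] ≈ Ka2.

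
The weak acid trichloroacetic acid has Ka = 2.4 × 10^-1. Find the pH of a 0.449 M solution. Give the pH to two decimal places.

Cl3CCOOH ⇌ Cl3CCOO- + H+
Let x = [H+] at equilibrium. Ka = x²/(0.449 − x).
The 5% rule fails; solving x² + Ka·x − Ka·C₀ = 0 exactly:
x = [−0.24 + √(0.24² + 0.431)]/2 = 2.30 × 10^-1 M
pH = −log(2.30 × 10^-1) = 0.64

pH = 0.64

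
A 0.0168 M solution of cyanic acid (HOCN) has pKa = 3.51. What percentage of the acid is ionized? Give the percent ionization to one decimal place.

12.7%

HOCN ⇌ OCN- + H+; let x = [H+] at equilibrium.
Ka = 10^(−3.51) = 3.09 × 10^-4
Ka = x²/(C₀ − x); solving the quadratic gives x = 2.13 × 10^-3 M.
% ionization = x/C₀ × 100% = 2.13 × 10^-3/0.0168 × 100% = 12.7%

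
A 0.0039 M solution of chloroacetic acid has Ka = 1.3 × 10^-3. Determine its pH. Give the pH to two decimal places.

pH = 2.77

ClCH2COOH ⇌ ClCH2COO- + H+
From the ICE table, Ka = [H+]²/(0.0039 − [H+]) = 1.3 × 10^-3.
The 5% rule fails; solving [H+]² + Ka·[H+] − Ka·C₀ = 0 exactly:
[H+] = [−0.0013 + √(0.0013² + 2.03e-05)]/2 = 1.69 × 10^-3 M
pH = −log(1.69 × 10^-3) = 2.77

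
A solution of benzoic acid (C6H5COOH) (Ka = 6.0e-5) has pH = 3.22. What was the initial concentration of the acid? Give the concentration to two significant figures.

C₀ = 6.7 × 10^-3 M

[H+] = 10^(-3.22) = 6.03 × 10^-4 M = x
Ka = x²/(C₀ − x) ⇒ C₀ = x + x²/Ka
C₀ = 6.03 × 10^-4 + (6.03 × 10^-4)²/(6.0 × 10^-5) = 6.66 × 10^-3 M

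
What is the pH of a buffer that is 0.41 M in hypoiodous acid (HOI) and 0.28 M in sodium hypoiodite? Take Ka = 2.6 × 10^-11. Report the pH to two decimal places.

pH = 10.42

pKa = −log(2.6 × 10^-11) = 10.585
Using pH = pKa + log([base]/[acid]) with [base]/[acid] = 0.28/0.41:
pH = 10.585 + (-0.166) = 10.42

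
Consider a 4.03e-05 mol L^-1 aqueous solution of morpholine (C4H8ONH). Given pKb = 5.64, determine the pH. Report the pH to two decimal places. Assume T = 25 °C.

C4H8ONH + H2O ⇌ C4H8ONH2+ + OH-
Kb = 10^(−5.64) = 2.29 × 10^-6
From the ICE table, Kb = [OH-]²/(4.03e-05 − [OH-]) = 2.29 × 10^-6.
The 5% rule fails; solving [OH-]² + Kb·[OH-] − Kb·C₀ = 0 exactly:
[OH-] = [−2.29e-06 + √(2.29e-06² + 3.69e-10)]/2 = 8.53 × 10^-6 M
pOH = −log(8.53 × 10^-6) = 5.07; pH = 14.00 − 5.07 = 8.93

pH = 8.93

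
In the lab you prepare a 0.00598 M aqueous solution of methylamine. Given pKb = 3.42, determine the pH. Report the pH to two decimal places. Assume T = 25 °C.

pH = 11.12

CH3NH2 + H2O ⇌ CH3NH3+ + OH-
Kb = 10^(−3.42) = 3.80 × 10^-4
Kb = [OH-]²/(0.00598 − [OH-]) = 3.80 × 10^-4
Here C₀/Kb ≈ 15.7, so the small-[OH-] approximation fails. Use the quadratic:
[OH-] = (−Kb + √(Kb² + 4·Kb·C₀))/2 = 1.33 × 10^-3 M
pOH = 2.88, so pH = 14.00 − pOH = 11.12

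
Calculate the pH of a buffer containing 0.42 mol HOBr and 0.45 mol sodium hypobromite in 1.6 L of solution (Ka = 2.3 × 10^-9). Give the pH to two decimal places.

pH = 8.67

pKa = −log(2.3 × 10^-9) = 8.638
Henderson–Hasselbalch: pH = pKa + log([OBr-]/[HOBr]) = 8.638 + log(0.45/0.42)
pH = 8.638 + (+0.030) = 8.67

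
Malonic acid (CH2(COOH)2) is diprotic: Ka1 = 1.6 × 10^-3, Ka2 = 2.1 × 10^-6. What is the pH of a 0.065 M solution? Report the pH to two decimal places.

Ka1 ≫ Ka2, so treat the first dissociation as the only significant source of H+.
Ka1 = x²/(0.065 − x) = 1.6 × 10^-3
Solving the quadratic: x = (−Ka1 + √(Ka1² + 4·Ka1·C₀))/2 = 9.43 × 10^-3 M
pH = −log(9.43 × 10^-3) = 2.03

pH = 2.03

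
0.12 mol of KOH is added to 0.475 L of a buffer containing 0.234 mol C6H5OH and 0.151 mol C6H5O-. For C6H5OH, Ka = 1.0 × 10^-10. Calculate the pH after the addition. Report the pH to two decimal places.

OH- converts C6H5OH to C6H5O-: C6H5OH → 0.114 mol, C6H5O- → 0.271 mol.
pKa = −log(1.0 × 10^-10) = 10.000
pH = pKa + log(n_C6H5O-/n_C6H5OH) = 10.000 + log(0.271/0.114) = 10.000 + (+0.376)

pH = 10.38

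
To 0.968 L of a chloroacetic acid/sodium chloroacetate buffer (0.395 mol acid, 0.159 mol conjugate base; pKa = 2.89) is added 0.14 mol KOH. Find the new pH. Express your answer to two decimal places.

pH = 2.96

OH- converts ClCH2COOH to ClCH2COO-: ClCH2COOH → 0.255 mol, ClCH2COO- → 0.299 mol.
pH = pKa + log(n_ClCH2COO-/n_ClCH2COOH) = 2.89 + log(0.299/0.255) = 2.89 + (+0.069)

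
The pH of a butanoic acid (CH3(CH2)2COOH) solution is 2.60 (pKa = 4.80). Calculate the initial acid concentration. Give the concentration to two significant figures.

[H+] = 10^(-2.60) = 2.51 × 10^-3 M = x
Ka = 10^(−4.80) = 1.58 × 10^-5
Ka = x²/(C₀ − x) ⇒ C₀ = x + x²/Ka
C₀ = 2.51 × 10^-3 + (2.51 × 10^-3)²/(1.58 × 10^-5) = 4.01 × 10^-1 M

C₀ = 4.0 × 10^-1 M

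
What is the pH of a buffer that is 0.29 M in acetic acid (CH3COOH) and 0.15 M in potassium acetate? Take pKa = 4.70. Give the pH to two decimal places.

pH = 4.41

pH = pKa + log([A⁻]/[HA]) = 4.70 + log(0.15/0.29)
pH = 4.70 + (-0.286) = 4.41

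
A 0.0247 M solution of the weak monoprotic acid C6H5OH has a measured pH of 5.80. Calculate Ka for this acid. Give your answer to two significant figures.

[H+] = 10^(-5.80) = 1.58 × 10^-6 M
At equilibrium [HA] = 0.0247 − 1.58 × 10^-6 = 2.47 × 10^-2 M
Ka = [H+][A-]/[HA] = (1.58 × 10^-6)² / 2.47 × 10^-2 = 1.0 × 10^-10

Ka = 1.0 × 10^-10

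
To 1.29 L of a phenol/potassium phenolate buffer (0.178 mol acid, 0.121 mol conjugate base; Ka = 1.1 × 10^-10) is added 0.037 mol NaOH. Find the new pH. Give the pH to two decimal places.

After neutralization: n(C6H5OH) = 0.141 mol, n(C6H5O-) = 0.158 mol.
pKa = −log(1.1 × 10^-10) = 9.959
pH = pKa + log([A⁻]/[HA]) = 9.959 + log(0.158/0.141) = 9.959 +0.049

pH = 10.01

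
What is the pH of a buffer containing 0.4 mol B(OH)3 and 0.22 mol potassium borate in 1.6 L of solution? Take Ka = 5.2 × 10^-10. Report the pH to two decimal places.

pH = 9.02

pKa = −log(5.2 × 10^-10) = 9.284
pH = pKa + log([A⁻]/[HA]) = 9.284 + log(0.22/0.4)
pH = 9.284 + (-0.260) = 9.02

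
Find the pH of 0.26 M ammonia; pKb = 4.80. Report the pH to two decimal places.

NH3 + H2O ⇌ NH4+ + OH-
Kb = 10^(−4.80) = 1.58 × 10^-5
Kb = [OH-]²/(0.26 − [OH-]) = 1.58 × 10^-5
Assume [OH-] ≪ 0.26: [OH-] ≈ √(1.58 × 10^-5 × 0.26) = 2.03 × 10^-3 M
([OH-]/C₀ = 0.78% < 5%, so the approximation holds.)
pOH = −log(2.03 × 10^-3) = 2.69; pH = 14.00 − 2.69 = 11.31

pH = 11.31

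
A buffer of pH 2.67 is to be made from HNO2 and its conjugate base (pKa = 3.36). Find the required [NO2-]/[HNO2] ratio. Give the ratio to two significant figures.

ratio = 0.20

pH = pKa + log(r) ⇒ log(r) = 2.67 − 3.36 = -0.69
r = [NO2-]/[HNO2] = 10^(-0.69) = 0.204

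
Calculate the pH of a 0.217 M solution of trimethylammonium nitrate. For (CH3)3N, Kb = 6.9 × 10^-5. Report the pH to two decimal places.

pH = 5.25

(CH3)3NH+ is the conjugate acid of the weak base (CH3)3N.
Ka = Kw/Kb = 1.0×10^-14 / 6.9 × 10^-5 = 1.45 × 10^-10
From the ICE table, Ka = [H+]²/(0.217 − [H+]) = 1.45 × 10^-10.
Since Ka ≪ C₀, [H+] ≈ √(Ka·C₀) = 5.61 × 10^-6 M.
pH = −log[H+] = −log(5.61 × 10^-6) = 5.25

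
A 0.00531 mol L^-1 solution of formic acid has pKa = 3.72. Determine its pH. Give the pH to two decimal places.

pH = 3.04

HCOOH ⇌ HCOO- + H+
Ka = 10^(−3.72) = 1.91 × 10^-4
Ka = [H+]²/(0.00531 − [H+]) = 1.91 × 10^-4
The 5% rule fails; solving [H+]² + Ka·[H+] − Ka·C₀ = 0 exactly:
[H+] = [−0.000191 + √(0.000191² + 4.06e-06)]/2 = 9.16 × 10^-4 M
pH = −log[H+] = −log(9.16 × 10^-4) = 3.04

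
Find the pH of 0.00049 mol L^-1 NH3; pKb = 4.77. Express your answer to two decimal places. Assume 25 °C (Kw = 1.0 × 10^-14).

pH = 9.92

NH3 + H2O ⇌ NH4+ + OH-
Kb = 10^(−4.77) = 1.70 × 10^-5
From the ICE table, Kb = [OH-]²/(0.00049 − [OH-]) = 1.70 × 10^-5.
Here C₀/Kb ≈ 28.8, so the small-[OH-] approximation fails. Use the quadratic:
[OH-] = [−1.7e-05 + √(1.7e-05² + 3.33e-08)]/2 = 8.32 × 10^-5 M
pOH = 4.08, so pH = 14.00 − pOH = 9.92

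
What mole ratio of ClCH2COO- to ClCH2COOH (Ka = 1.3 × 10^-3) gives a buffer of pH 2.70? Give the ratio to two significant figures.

ratio = 0.65

pKa = -log(1.3 × 10^-3) = 2.886
pH = pKa + log(r) ⇒ log(r) = 2.70 − 2.886 = -0.186
r = [ClCH2COO-]/[ClCH2COOH] = 10^(-0.186) = 0.652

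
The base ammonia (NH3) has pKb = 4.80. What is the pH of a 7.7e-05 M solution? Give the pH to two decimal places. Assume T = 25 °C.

NH3 + H2O ⇌ NH4+ + OH-
Kb = 10^(−4.80) = 1.58 × 10^-5
Kb = [OH-]²/(7.7e-05 − [OH-]) = 1.58 × 10^-5
Here C₀/Kb ≈ 4.87, so the small-[OH-] approximation fails. Use the quadratic:
[OH-] = (−Kb + √(Kb² + 4·Kb·C₀))/2 = 2.79 × 10^-5 M
pOH = −log(2.79 × 10^-5) = 4.55; pH = 14.00 − 4.55 = 9.45

pH = 9.45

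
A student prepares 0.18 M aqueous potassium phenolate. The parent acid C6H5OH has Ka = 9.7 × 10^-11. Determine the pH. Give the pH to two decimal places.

C6H5O- is the conjugate base of the weak acid C6H5OH.
Kb = Kw/Ka = 1.0×10^-14 / 9.7 × 10^-11 = 1.03 × 10^-4
Kb = x²/(0.18 − x) = 1.03 × 10^-4
Since Kb ≪ C₀, x ≈ √(Kb·C₀) = 4.31 × 10^-3 M.
pOH = 2.37, so pH = 14.00 − pOH = 11.63

pH = 11.63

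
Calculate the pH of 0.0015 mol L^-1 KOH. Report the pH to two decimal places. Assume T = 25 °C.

pH = 11.18

KOH is a strong base; [OH-] = 0.0015 M.
pOH = -log(0.0015) = 2.82
pH = 14.00 - 2.82 = 11.18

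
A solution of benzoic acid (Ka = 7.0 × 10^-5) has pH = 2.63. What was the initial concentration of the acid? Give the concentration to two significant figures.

[H+] = 10^(-2.63) = 2.34 × 10^-3 M = x
Ka = x²/(C₀ − x) ⇒ C₀ = x + x²/Ka
C₀ = 2.34 × 10^-3 + (2.34 × 10^-3)²/(7.0 × 10^-5) = 8.06 × 10^-2 M

C₀ = 8.1 × 10^-2 M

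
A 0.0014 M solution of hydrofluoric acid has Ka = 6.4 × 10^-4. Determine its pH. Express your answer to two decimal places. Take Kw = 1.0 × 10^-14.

HF ⇌ F- + H+
From the ICE table, Ka = x²/(0.0014 − x) = 6.4 × 10^-4.
Here C₀/Ka ≈ 2.19, so the small-x approximation fails. Use the quadratic:
x = [−0.00064 + √(0.00064² + 3.58e-06)]/2 = 6.79 × 10^-4 M
pH = −log[H+] = −log(6.79 × 10^-4) = 3.17

pH = 3.17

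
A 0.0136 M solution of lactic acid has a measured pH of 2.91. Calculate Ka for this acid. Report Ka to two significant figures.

Ka = 1.2 × 10^-4

[H+] = 10^(-2.91) = 1.23 × 10^-3 M
At equilibrium [HA] = 0.0136 − 1.23 × 10^-3 = 1.24 × 10^-2 M
Ka = [H+][A-]/[HA] = (1.23 × 10^-3)² / 1.24 × 10^-2 = 1.2 × 10^-4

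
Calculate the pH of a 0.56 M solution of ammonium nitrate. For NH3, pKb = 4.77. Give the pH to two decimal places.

NH4+ is the conjugate acid of the weak base NH3.
Kb = 10^(−4.77) = 1.70 × 10^-5
Ka = Kw/Kb = 1.0×10^-14 / 1.70 × 10^-5 = 5.88 × 10^-10
From the ICE table, Ka = [H+]²/(0.56 − [H+]) = 5.88 × 10^-10.
Since Ka ≪ C₀, [H+] ≈ √(Ka·C₀) = 1.81 × 10^-5 M.
([H+]/C₀ = 0.0032% < 5%, so the approximation holds.)
pH = −log[H+] = −log(1.81 × 10^-5) = 4.74

pH = 4.74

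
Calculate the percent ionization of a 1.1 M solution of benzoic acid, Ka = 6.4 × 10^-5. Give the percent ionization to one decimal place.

0.8%

C6H5COOH ⇌ C6H5COO- + H+; let x = [H+] at equilibrium.
x ≈ √(Ka·C₀) = √(6.4 × 10^-5 × 1.1) = 8.39 × 10^-3 M
Fraction ionized = 8.39 × 10^-3 / 1.1 = 0.0076 → 0.8%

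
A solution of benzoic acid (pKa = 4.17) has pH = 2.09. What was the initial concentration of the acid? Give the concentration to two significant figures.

C₀ = 9.9 × 10^-1 M

[H+] = 10^(-2.09) = 8.13 × 10^-3 M = x
Ka = 10^(−4.17) = 6.76 × 10^-5
Ka = x²/(C₀ − x) ⇒ C₀ = x + x²/Ka
C₀ = 8.13 × 10^-3 + (8.13 × 10^-3)²/(6.76 × 10^-5) = 9.86 × 10^-1 M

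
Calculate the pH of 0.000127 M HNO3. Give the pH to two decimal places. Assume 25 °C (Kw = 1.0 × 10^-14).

pH = 3.90

HNO3 is a strong acid and dissociates completely, so [H+] = 0.000127 M.
pH = -log(0.000127) = 3.90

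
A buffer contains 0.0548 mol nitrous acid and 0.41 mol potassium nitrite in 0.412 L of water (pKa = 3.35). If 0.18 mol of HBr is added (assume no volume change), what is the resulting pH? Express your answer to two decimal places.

Added H+ converts NO2- to HNO2: HNO2 → 0.235 mol, NO2- → 0.23 mol.
Henderson–Hasselbalch with mole ratio 0.23/0.235: pH = 3.35 + (-0.009)

pH = 3.34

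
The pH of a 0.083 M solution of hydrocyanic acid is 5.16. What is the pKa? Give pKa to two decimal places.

[H+] = 10^(-5.16) = 6.92 × 10^-6 M
At equilibrium [HA] = 0.083 − 6.92 × 10^-6 = 8.30 × 10^-2 M
Ka = [H+][A-]/[HA] = (6.92 × 10^-6)² / 8.30 × 10^-2 = 5.77 × 10^-10
pKa = -log(5.77 × 10^-10) = 9.24

pKa = 9.24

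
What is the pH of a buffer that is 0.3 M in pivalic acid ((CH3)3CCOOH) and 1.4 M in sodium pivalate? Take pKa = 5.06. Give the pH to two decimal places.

Henderson–Hasselbalch: pH = pKa + log([(CH3)3CCOO-]/[(CH3)3CCOOH]) = 5.06 + log(1.4/0.3)
pH = 5.06 + (+0.669) = 5.73

pH = 5.73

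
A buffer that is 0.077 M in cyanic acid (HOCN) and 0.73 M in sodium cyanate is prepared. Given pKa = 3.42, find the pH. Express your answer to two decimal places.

pH = pKa + log([A⁻]/[HA]) = 3.42 + log(0.73/0.077)
pH = 3.42 + (+0.977) = 4.40

pH = 4.40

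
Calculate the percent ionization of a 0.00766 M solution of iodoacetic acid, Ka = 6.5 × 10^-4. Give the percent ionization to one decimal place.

25.2%

ICH2COOH ⇌ ICH2COO- + H+; let x = [H+] at equilibrium.
Solve x² + 0.00065x − 4.98e-06 = 0 → x = 1.93 × 10^-3 M
Fraction ionized = 1.93 × 10^-3 / 0.00766 = 0.2520 → 25.2%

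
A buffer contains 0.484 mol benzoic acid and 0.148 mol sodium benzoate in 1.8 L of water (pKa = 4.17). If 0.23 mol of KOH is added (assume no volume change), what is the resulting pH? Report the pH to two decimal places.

pH = 4.34

OH- converts C6H5COOH to C6H5COO-: C6H5COOH → 0.254 mol, C6H5COO- → 0.378 mol.
pH = pKa + log([A⁻]/[HA]) = 4.17 + log(0.378/0.254) = 4.17 +0.173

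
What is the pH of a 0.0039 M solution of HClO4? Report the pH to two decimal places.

HClO4 is a strong acid and dissociates completely, so [H+] = 0.0039 M.
pH = -log(0.0039) = 2.41

pH = 2.41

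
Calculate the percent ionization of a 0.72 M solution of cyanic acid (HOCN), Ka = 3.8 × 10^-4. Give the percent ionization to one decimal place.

2.3%

HOCN ⇌ OCN- + H+; let x = [H+] at equilibrium.
x ≈ √(Ka·C₀) = √(3.8 × 10^-4 × 0.72) = 1.65 × 10^-2 M
Fraction ionized = 1.65 × 10^-2 / 0.72 = 0.0229 → 2.3%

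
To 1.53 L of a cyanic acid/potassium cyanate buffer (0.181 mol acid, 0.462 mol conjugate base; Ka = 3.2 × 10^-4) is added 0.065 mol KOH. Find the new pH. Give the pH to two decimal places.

pH = 4.15

OH- converts HOCN to OCN-: HOCN → 0.116 mol, OCN- → 0.527 mol.
pKa = −log(3.2 × 10^-4) = 3.495
pH = pKa + log([A⁻]/[HA]) = 3.495 + log(0.527/0.116) = 3.495 +0.657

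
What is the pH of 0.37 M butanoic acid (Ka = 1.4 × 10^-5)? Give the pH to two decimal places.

pH = 2.64

CH3(CH2)2COOH ⇌ CH3(CH2)2COO- + H+
Let x = [H+] at equilibrium. Ka = x²/(0.37 − x).
Neglecting x in the denominator: x = √(1.4 × 10^-5 × 0.37) = 2.28 × 10^-3 M
Check: 0.62% ionized — well under 5%, approximation valid.
pH = −log(2.28 × 10^-3) = 2.64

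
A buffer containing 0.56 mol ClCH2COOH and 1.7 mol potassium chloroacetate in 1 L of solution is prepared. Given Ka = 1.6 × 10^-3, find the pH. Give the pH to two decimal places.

pH = 3.28

pKa = −log(1.6 × 10^-3) = 2.796
Henderson–Hasselbalch: pH = pKa + log([ClCH2COO-]/[ClCH2COOH]) = 2.796 + log(1.7/0.56)
pH = 2.796 + (+0.482) = 3.28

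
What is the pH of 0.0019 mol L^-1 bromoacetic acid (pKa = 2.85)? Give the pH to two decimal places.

pH = 2.97

BrCH2COOH ⇌ BrCH2COO- + H+
Ka = 10^(−2.85) = 1.41 × 10^-3
From the ICE table, Ka = [H+]²/(0.0019 − [H+]) = 1.41 × 10^-3.
The 5% rule fails; solving [H+]² + Ka·[H+] − Ka·C₀ = 0 exactly:
[H+] = [−0.00141 + √(0.00141² + 1.07e-05)]/2 = 1.08 × 10^-3 M
pH = −log[H+] = −log(1.08 × 10^-3) = 2.97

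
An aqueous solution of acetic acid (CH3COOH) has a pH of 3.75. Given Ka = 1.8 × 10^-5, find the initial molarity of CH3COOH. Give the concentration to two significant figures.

[H+] = 10^(-3.75) = 1.78 × 10^-4 M = x
Ka = x²/(C₀ − x) ⇒ C₀ = x + x²/Ka
C₀ = 1.78 × 10^-4 + (1.78 × 10^-4)²/(1.8 × 10^-5) = 1.94 × 10^-3 M

C₀ = 1.9 × 10^-3 M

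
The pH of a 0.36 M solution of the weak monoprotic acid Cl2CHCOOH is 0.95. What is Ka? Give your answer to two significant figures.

Ka = 5.1 × 10^-2

[H+] = 10^(-0.95) = 1.12 × 10^-1 M
At equilibrium [HA] = 0.36 − 1.12 × 10^-1 = 2.48 × 10^-1 M
Ka = [H+][A-]/[HA] = (1.12 × 10^-1)² / 2.48 × 10^-1 = 5.1 × 10^-2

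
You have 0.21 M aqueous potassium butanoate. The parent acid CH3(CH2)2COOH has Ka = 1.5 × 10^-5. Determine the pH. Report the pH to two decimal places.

pH = 9.07

CH3(CH2)2COO- is the conjugate base of the weak acid CH3(CH2)2COOH.
Kb = Kw/Ka = 1.0×10^-14 / 1.5 × 10^-5 = 6.67 × 10^-10
From the ICE table, Kb = x²/(0.21 − x) = 6.67 × 10^-10.
Neglecting x in the denominator: x = √(6.67 × 10^-10 × 0.21) = 1.18 × 10^-5 M
pOH = 4.93, so pH = 14.00 − pOH = 9.07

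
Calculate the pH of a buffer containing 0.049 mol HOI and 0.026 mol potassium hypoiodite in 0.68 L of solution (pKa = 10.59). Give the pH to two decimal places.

Henderson–Hasselbalch: pH = pKa + log([OI-]/[HOI]) = 10.59 + log(0.026/0.049)
pH = 10.59 + (-0.275) = 10.31

pH = 10.31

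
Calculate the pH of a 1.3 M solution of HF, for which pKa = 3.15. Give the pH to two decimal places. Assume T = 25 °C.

pH = 1.52

HF ⇌ F- + H+
Ka = 10^(−3.15) = 7.08 × 10^-4
Let x = [H+] at equilibrium. Ka = x²/(1.3 − x).
Since Ka ≪ C₀, x ≈ √(Ka·C₀) = 3.03 × 10^-2 M.
pH = −log[H+] = −log(3.03 × 10^-2) = 1.52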